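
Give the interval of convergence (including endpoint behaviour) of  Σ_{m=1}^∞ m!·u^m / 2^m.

By the ratio test, |a_{m+1}/a_m| = (m+1) · 1/2 → ∞.
Since the ratio → ∞, the series diverges for every u ≠ 0, and R = 0.

{0}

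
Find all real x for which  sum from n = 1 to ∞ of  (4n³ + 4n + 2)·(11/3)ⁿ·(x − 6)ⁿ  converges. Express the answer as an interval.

(63/11, 69/11)

Ratio test: |a_{n+1}/a_n| = [(4(n+1)³ + 4(n+1) + 2)/(4n³ + 4n + 2)] · 11/3 → 11/3 as n → ∞.
Thus R = 1/(11/3) = 3/11.
Endpoint x = 69/11: the n-th term does not approach 0; divergence by the term test.
Endpoint x = 63/11: the terms do not tend to 0, so the series diverges.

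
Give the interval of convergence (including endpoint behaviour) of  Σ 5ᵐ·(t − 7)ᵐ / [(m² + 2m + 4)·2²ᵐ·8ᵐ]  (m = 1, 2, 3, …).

[3/5, 67/5]

By the ratio test, |a_{m+1}/a_m| = [(m² + 2m + 4)/((m+1)² + 2(m+1) + 4)] · 5/(4·8) → 5/32.
Convergence for |t − 7| · 5/32 < 1, i.e. |t − 7| < 32/5. So R = 32/5.
Check t = 67/5: absolute convergence follows by limit comparison with Σ 1/m².
Endpoint t = 3/5: the series is dominated by a constant times Σ 1/m², which converges (p = 2 > 1).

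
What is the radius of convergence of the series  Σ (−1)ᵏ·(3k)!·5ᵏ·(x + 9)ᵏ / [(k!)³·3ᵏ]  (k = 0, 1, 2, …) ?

R = 1/45

Apply the ratio test: |a_{k+1}| / |a_k| = (3k+1)·(3k+2)·(3k+3)/(k+1)³ · 5/3, which tends to 45 as k → ∞.
Hence the series converges for |x + 9| < 1/(45) = 1/45, so the radius of convergence is 1/45.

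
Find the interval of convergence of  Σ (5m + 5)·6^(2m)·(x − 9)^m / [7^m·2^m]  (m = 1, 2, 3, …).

The ratio of consecutive coefficients is [(5(m+1) + 5)/(5m + 5)] · 36/(7·2) → 18/7.
Convergence for |x − 9| · 18/7 < 1, i.e. |x − 9| < 7/18. So R = 7/18.
Endpoint x = 169/18: the m-th term does not approach 0; divergence by the term test.
Endpoint x = 155/18: the m-th term does not approach 0; divergence by the term test.

(155/18, 169/18)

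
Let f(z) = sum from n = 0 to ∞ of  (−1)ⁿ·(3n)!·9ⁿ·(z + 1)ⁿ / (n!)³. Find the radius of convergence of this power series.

Ratio test: |a_{n+1}/a_n| = (3n+1)·(3n+2)·(3n+3)/(n+1)³ · 9 → 243 as n → ∞.
The series converges when 243 · |z + 1| < 1, giving R = 1/243.

R = 1/243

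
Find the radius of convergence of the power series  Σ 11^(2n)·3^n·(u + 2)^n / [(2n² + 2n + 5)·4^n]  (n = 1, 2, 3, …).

The ratio of consecutive coefficients is [(2n² + 2n + 5)/(2(n+1)² + 2(n+1) + 5)] · 121·3/4 → 363/4.
Convergence for |u + 2| · 363/4 < 1, i.e. |u + 2| < 4/363. So R = 4/363.

R = 4/363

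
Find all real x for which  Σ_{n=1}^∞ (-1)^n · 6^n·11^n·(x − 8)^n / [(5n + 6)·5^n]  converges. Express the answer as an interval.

(523/66, 533/66]

The ratio of consecutive coefficients is [(5n + 6)/(5(n+1) + 6)] · 6·11/5 → 66/5.
Convergence for |x − 8| · 66/5 < 1, i.e. |x − 8| < 5/66. So R = 5/66.
Endpoint x = 533/66: convergence follows from the alternating series test (terms decrease monotonically to 0).
At x = 523/66: the terms are asymptotic to a nonzero constant times 1/n, so the series diverges by limit comparison with Σ 1/n.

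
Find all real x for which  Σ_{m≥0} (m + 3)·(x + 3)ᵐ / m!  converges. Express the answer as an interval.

The ratio of consecutive coefficients is ((m+1) + 3)/(m + 3) · 1/(m+1) → 0.
Since the limit is 0 < 1 for every x, the series converges on all of ℝ and R = ∞.

(−∞, ∞)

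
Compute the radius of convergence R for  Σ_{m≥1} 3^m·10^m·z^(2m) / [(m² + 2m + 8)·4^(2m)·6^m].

Ratio test: |a_{m+1}/a_m| = [(m² + 2m + 8)/((m+1)² + 2(m+1) + 8)] · 3·10/(16·6) → 5/16 as m → ∞.
Successive powers of z differ by 2, so the series converges when |z|² · 5/16 < 1, i.e. |z| < √(16/5). So R = 4√5/5.

R = 4√5/5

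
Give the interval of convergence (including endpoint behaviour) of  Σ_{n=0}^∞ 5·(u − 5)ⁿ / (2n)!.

Ratio test: |a_{n+1}/a_n| = 5/5 · 1/[(2n+1)·(2n+2)] → 0 as n → ∞.
The limit is 0, so the series converges for all u; R = ∞.

(−∞, ∞)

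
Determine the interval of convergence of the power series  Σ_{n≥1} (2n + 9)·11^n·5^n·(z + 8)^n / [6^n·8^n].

Apply the ratio test: |a_{n+1}| / |a_n| = [(2(n+1) + 9)/(2n + 9)] · 11·5/(6·8), which tends to 55/48 as n → ∞.
Thus R = 1/(55/48) = 48/55.
At z = -392/55: the terms do not tend to 0, so the series diverges.
Check z = -488/55: the terms have absolute value of order n, which does not tend to 0, so the series diverges by the divergence test.

(-488/55, -392/55)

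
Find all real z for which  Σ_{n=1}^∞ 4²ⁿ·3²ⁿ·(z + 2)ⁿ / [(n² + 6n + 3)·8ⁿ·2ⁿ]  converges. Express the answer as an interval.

[-19/9, -17/9]

Apply the ratio test: |a_{n+1}| / |a_n| = [(n² + 6n + 3)/((n+1)² + 6(n+1) + 3)] · 16·9/(8·2), which tends to 9 as n → ∞.
The series converges when 9 · |z + 2| < 1, giving R = 1/9.
At z = -17/9: absolute convergence follows by limit comparison with Σ 1/n².
At z = -19/9: absolute convergence follows by limit comparison with Σ 1/n².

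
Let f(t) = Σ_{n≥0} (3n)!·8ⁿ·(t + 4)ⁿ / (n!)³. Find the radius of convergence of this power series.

R = 1/216

By the ratio test, |a_{n+1}/a_n| = (3n+1)·(3n+2)·(3n+3)/(n+1)³ · 8 → 216.
The series converges when 216 · |t + 4| < 1, giving R = 1/216.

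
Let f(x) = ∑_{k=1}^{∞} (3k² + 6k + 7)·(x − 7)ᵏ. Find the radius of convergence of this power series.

R = 1

Ratio test: |a_{k+1}/a_k| = (3(k+1)² + 6(k+1) + 7)/(3k² + 6k + 7) → 1 as k → ∞.
So the series converges when |x − 7| < 1 and diverges when |x − 7| > 1; R = 1.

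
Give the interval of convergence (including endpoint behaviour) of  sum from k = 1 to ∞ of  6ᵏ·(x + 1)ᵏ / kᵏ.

(−∞, ∞)

By the Cauchy root test, |a_k|^(1/k) = 6/k → 0.
Since the k-th root of |a_k| tends to 0, the series converges for all real x; R = ∞.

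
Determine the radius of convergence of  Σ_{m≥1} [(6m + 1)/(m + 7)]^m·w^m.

Root test: |a_m|^(1/m) = (6m + 1)/(m + 7) → 6.
Hence the series converges for |w| < 1/(6) = 1/6, so the radius of convergence is 1/6.

R = 1/6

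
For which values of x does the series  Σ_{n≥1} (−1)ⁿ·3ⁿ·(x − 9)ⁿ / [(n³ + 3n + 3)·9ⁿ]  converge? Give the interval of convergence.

[6, 12]

Apply the ratio test: |a_{n+1}| / |a_n| = [(n³ + 3n + 3)/((n+1)³ + 3(n+1) + 3)] · 3/9, which tends to 1/3 as n → ∞.
Convergence for |x − 9| · 1/3 < 1, i.e. |x − 9| < 3. So R = 3.
When x = 12, the terms are on the order of 1/n³, so the series converges absolutely by comparison with the p-series (p = 3 > 1).
At x = 6: the series is dominated by a constant times Σ 1/n³, which converges (p = 3 > 1).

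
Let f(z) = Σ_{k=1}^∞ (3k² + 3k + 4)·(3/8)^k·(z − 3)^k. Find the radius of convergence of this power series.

Apply the ratio test: |a_{k+1}| / |a_k| = [(3(k+1)² + 3(k+1) + 4)/(3k² + 3k + 4)] · 3/8, which tends to 3/8 as k → ∞.
The series converges when 3/8 · |z − 3| < 1, giving R = 8/3.

R = 8/3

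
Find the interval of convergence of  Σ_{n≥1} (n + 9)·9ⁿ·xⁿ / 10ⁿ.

Ratio test: |a_{n+1}/a_n| = [((n+1) + 9)/(n + 9)] · 9/10 → 9/10 as n → ∞.
The series converges when 9/10 · |x| < 1, giving R = 10/9.
At x = 10/9: the terms do not tend to 0, so the series diverges.
Endpoint x = -10/9: the terms have absolute value of order n, which does not tend to 0, so the series diverges by the divergence test.

(-10/9, 10/9)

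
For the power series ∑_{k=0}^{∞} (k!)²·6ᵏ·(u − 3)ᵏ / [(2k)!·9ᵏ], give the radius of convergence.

The ratio of consecutive coefficients is (k+1)²/[(2k+1)·(2k+2)] · 6/9 → 1/6.
Thus R = 1/(1/6) = 6.

R = 6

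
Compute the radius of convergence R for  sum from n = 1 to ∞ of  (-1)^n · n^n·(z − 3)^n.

By the Cauchy root test, |a_n|^(1/n) = n → ∞.
Since the n-th root of |a_n| is unbounded, the series converges only at z = 3; R = 0.

R = 0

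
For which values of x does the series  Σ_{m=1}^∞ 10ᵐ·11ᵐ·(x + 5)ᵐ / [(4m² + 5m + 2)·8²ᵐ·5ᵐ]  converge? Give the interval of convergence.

The ratio of consecutive coefficients is [(4m² + 5m + 2)/(4(m+1)² + 5(m+1) + 2)] · 10·11/(64·5) → 11/32.
Convergence for |x + 5| · 11/32 < 1, i.e. |x + 5| < 32/11. So R = 32/11.
Check x = -23/11: absolute convergence follows by limit comparison with Σ 1/m².
Endpoint x = -87/11: absolute convergence follows by limit comparison with Σ 1/m².

[-87/11, -23/11]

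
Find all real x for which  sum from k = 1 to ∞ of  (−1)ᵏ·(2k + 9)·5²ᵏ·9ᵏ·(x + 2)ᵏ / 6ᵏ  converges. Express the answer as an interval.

The ratio of consecutive coefficients is [(2(k+1) + 9)/(2k + 9)] · 25·9/6 → 75/2.
Convergence for |x + 2| · 75/2 < 1, i.e. |x + 2| < 2/75. So R = 2/75.
Check x = -148/75: the terms do not tend to 0, so the series diverges.
When x = -152/75, the k-th term does not approach 0; divergence by the term test.

(-152/75, -148/75)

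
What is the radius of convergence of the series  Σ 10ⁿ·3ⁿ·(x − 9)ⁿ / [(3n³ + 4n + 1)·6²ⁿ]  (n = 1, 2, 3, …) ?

R = 6/5

Apply the ratio test: |a_{n+1}| / |a_n| = [(3n³ + 4n + 1)/(3(n+1)³ + 4(n+1) + 1)] · 10·3/36, which tends to 5/6 as n → ∞.
Convergence for |x − 9| · 5/6 < 1, i.e. |x − 9| < 6/5. So R = 6/5.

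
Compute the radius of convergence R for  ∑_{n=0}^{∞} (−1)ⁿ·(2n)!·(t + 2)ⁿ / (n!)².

R = 1/4

Apply the ratio test: |a_{n+1}| / |a_n| = (2n+1)·(2n+2)/(n+1)², which tends to 4 as n → ∞.
Hence the series converges for |t + 2| < 1/(4) = 1/4, so the radius of convergence is 1/4.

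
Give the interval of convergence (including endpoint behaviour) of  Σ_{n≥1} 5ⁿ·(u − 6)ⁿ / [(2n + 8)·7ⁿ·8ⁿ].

The ratio of consecutive coefficients is [(2n + 8)/(2(n+1) + 8)] · 5/(7·8) → 5/56.
The series converges when 5/56 · |u − 6| < 1, giving R = 56/5.
Endpoint u = 86/5: comparison with the harmonic series Σ 1/n shows the series diverges.
When u = -26/5, an alternating series whose terms decrease to 0 in absolute value, so it converges by the Leibniz criterion.

[-26/5, 86/5)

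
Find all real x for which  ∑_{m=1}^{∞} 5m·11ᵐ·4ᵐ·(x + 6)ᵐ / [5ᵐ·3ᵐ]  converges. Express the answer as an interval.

(-279/44, -249/44)

By the ratio test, |a_{m+1}/a_m| = [5(m+1)/5m] · 11·4/(5·3) → 44/15.
Hence the series converges for |x + 6| < 1/(44/15) = 15/44, so the radius of convergence is 15/44.
Check x = -249/44: the terms do not tend to 0, so the series diverges.
Endpoint x = -279/44: the terms have absolute value of order m, which does not tend to 0, so the series diverges by the divergence test.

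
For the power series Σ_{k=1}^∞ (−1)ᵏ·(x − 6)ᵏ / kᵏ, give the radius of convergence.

R = ∞

Applying the root test, |a_k|^(1/k) = 1/k → 0.
Since the k-th root of |a_k| tends to 0, the series converges for all real x; R = ∞.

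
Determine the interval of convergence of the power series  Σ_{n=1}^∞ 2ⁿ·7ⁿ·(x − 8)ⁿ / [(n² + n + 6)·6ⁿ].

The ratio of consecutive coefficients is [(n² + n + 6)/((n+1)² + (n+1) + 6)] · 2·7/6 → 7/3.
The series converges when 7/3 · |x − 8| < 1, giving R = 3/7.
At x = 59/7: absolute convergence follows by limit comparison with Σ 1/n².
When x = 53/7, the series is dominated by a constant times Σ 1/n², which converges (p = 2 > 1).

[53/7, 59/7]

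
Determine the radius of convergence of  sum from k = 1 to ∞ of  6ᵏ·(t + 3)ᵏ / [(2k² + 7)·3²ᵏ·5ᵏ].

R = 15/2

Ratio test: |a_{k+1}/a_k| = [(2k² + 7)/(2(k+1)² + 7)] · 6/(9·5) → 2/15 as k → ∞.
Convergence for |t + 3| · 2/15 < 1, i.e. |t + 3| < 15/2. So R = 15/2.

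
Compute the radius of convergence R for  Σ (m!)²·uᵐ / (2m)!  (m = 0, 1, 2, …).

Ratio test: |a_{m+1}/a_m| = (m+1)²/[(2m+1)·(2m+2)] → 1/4 as m → ∞.
Convergence for |u| · 1/4 < 1, i.e. |u| < 4. So R = 4.

R = 4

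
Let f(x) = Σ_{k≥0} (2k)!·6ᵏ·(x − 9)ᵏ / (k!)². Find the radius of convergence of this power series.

Ratio test: |a_{k+1}/a_k| = (2k+1)·(2k+2)/(k+1)² · 6 → 24 as k → ∞.
Thus R = 1/(24) = 1/24.

R = 1/24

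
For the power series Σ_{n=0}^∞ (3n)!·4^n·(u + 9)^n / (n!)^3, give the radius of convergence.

R = 1/108

Apply the ratio test: |a_{n+1}| / |a_n| = (3n+1)·(3n+2)·(3n+3)/(n+1)³ · 4, which tends to 108 as n → ∞.
Convergence for |u + 9| · 108 < 1, i.e. |u + 9| < 1/108. So R = 1/108.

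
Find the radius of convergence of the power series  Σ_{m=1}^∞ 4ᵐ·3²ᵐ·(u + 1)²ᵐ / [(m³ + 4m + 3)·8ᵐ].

By the ratio test, |a_{m+1}/a_m| = [(m³ + 4m + 3)/((m+1)³ + 4(m+1) + 3)] · 4·9/8 → 9/2.
Writing y = (u + 1)², the series in y has radius 2/9, so |u + 1| < √(2/9) and R = √2/3.

R = √2/3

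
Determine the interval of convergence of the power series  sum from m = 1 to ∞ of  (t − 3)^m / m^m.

(−∞, ∞)

By the Cauchy root test, |a_m|^(1/m) = 1/m → 0.
Since the m-th root of |a_m| tends to 0, the series converges for all real t; R = ∞.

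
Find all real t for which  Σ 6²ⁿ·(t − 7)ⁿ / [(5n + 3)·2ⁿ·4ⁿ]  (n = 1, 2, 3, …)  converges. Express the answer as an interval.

Ratio test: |a_{n+1}/a_n| = [(5n + 3)/(5(n+1) + 3)] · 36/(2·4) → 9/2 as n → ∞.
The series converges when 9/2 · |t − 7| < 1, giving R = 2/9.
When t = 65/9, the terms behave like c/n; limit comparison with the harmonic series gives divergence.
Endpoint t = 61/9: the terms alternate in sign and decrease monotonically to 0 in absolute value (size ~ c/n), so the alternating series test gives convergence.

[61/9, 65/9)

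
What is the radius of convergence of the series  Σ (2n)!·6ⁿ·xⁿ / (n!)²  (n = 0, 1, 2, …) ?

Ratio test: |a_{n+1}/a_n| = (2n+1)·(2n+2)/(n+1)² · 6 → 24 as n → ∞.
Hence the series converges for |x| < 1/(24) = 1/24, so the radius of convergence is 1/24.

R = 1/24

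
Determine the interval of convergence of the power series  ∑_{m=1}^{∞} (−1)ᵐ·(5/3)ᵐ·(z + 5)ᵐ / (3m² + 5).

The ratio of consecutive coefficients is [(3m² + 5)/(3(m+1)² + 5)] · 5/3 → 5/3.
Thus R = 1/(5/3) = 3/5.
At z = -22/5: the series is dominated by a constant times Σ 1/m², which converges (p = 2 > 1).
At z = -28/5: absolute convergence follows by limit comparison with Σ 1/m².

[-28/5, -22/5]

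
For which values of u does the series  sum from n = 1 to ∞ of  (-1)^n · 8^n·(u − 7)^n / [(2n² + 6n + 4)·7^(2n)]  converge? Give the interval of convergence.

The ratio of consecutive coefficients is [(2n² + 6n + 4)/(2(n+1)² + 6(n+1) + 4)] · 8/49 → 8/49.
Thus R = 1/(8/49) = 49/8.
At u = 105/8: absolute convergence follows by limit comparison with Σ 1/n².
When u = 7/8, absolute convergence follows by limit comparison with Σ 1/n².

[7/8, 105/8]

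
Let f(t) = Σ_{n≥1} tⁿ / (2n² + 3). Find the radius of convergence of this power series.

R = 1

Ratio test: |a_{n+1}/a_n| = (2n² + 3)/(2(n+1)² + 3) → 1 as n → ∞.
Hence R = 1.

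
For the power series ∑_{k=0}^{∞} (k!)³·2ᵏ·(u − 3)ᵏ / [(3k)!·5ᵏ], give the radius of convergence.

Apply the ratio test: |a_{k+1}| / |a_k| = (k+1)³/[(3k+1)·(3k+2)·(3k+3)] · 2/5, which tends to 2/135 as k → ∞.
Thus R = 1/(2/135) = 135/2.

R = 135/2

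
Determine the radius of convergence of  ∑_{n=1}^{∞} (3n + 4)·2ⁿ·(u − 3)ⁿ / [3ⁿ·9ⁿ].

R = 27/2

Ratio test: |a_{n+1}/a_n| = [(3(n+1) + 4)/(3n + 4)] · 2/(3·9) → 2/27 as n → ∞.
Thus R = 1/(2/27) = 27/2.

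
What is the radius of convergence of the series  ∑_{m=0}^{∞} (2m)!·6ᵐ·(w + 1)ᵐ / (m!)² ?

Apply the ratio test: |a_{m+1}| / |a_m| = (2m+1)·(2m+2)/(m+1)² · 6, which tends to 24 as m → ∞.
Thus R = 1/(24) = 1/24.

R = 1/24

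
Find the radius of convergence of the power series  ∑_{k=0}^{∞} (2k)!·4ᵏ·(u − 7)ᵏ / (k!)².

Ratio test: |a_{k+1}/a_k| = (2k+1)·(2k+2)/(k+1)² · 4 → 16 as k → ∞.
The series converges when 16 · |u − 7| < 1, giving R = 1/16.

R = 1/16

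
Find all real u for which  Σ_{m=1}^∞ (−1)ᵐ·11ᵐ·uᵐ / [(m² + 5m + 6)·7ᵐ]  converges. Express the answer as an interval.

[-7/11, 7/11]

By the ratio test, |a_{m+1}/a_m| = [(m² + 5m + 6)/((m+1)² + 5(m+1) + 6)] · 11/7 → 11/7.
Hence the series converges for |u| < 1/(11/7) = 7/11, so the radius of convergence is 7/11.
Endpoint u = 7/11: absolute convergence follows by limit comparison with Σ 1/m².
When u = -7/11, the series is dominated by a constant times Σ 1/m², which converges (p = 2 > 1).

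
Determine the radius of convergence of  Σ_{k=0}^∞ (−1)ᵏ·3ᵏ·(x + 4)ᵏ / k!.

R = ∞

By the ratio test, |a_{k+1}/a_k| = 3 · 1/(k+1) → 0.
The ratio tends to 0 regardless of x, hence R = ∞.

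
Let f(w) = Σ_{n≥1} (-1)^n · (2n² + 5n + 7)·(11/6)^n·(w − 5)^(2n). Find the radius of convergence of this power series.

Ratio test: |a_{n+1}/a_n| = [(2(n+1)² + 5(n+1) + 7)/(2n² + 5n + 7)] · 11/6 → 11/6 as n → ∞.
Since the exponent of (w − 5) increases by 2 each term, convergence requires |w − 5|² < 6/11, hence R = √66/11.

R = √66/11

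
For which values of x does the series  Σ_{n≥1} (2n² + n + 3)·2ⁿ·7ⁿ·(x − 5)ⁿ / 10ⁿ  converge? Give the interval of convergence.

Ratio test: |a_{n+1}/a_n| = [(2(n+1)² + (n+1) + 3)/(2n² + n + 3)] · 2·7/10 → 7/5 as n → ∞.
The series converges when 7/5 · |x − 5| < 1, giving R = 5/7.
When x = 40/7, the n-th term does not approach 0; divergence by the term test.
Check x = 30/7: the terms have absolute value of order n², which does not tend to 0, so the series diverges by the divergence test.

(30/7, 40/7)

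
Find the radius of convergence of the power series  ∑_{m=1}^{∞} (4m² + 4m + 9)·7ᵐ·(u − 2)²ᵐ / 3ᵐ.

Ratio test: |a_{m+1}/a_m| = [(4(m+1)² + 4(m+1) + 9)/(4m² + 4m + 9)] · 7/3 → 7/3 as m → ∞.
Writing y = (u − 2)², the series in y has radius 3/7, so |u − 2| < √(3/7) and R = √21/7.

R = √21/7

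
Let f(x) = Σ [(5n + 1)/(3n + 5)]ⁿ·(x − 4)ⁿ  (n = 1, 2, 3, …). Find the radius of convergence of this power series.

R = 3/5

Applying the root test, |a_n|^(1/n) = (5n + 1)/(3n + 5) → 5/3.
Hence the series converges for |x − 4| < 1/(5/3) = 3/5, so the radius of convergence is 3/5.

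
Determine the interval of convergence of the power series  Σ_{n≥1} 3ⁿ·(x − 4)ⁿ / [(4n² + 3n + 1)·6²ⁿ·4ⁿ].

By the ratio test, |a_{n+1}/a_n| = [(4n² + 3n + 1)/(4(n+1)² + 3(n+1) + 1)] · 3/(36·4) → 1/48.
The series converges when 1/48 · |x − 4| < 1, giving R = 48.
When x = 52, the series is dominated by a constant times Σ 1/n², which converges (p = 2 > 1).
Endpoint x = -44: the terms are on the order of 1/n², so the series converges absolutely by comparison with the p-series (p = 2 > 1).

[-44, 52]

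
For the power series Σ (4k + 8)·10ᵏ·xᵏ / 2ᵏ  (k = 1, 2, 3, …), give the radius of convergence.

R = 1/5

Apply the ratio test: |a_{k+1}| / |a_k| = [(4(k+1) + 8)/(4k + 8)] · 10/2, which tends to 5 as k → ∞.
Convergence for |x| · 5 < 1, i.e. |x| < 1/5. So R = 1/5.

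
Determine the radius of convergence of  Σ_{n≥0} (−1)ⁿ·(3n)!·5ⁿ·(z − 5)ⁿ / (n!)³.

By the ratio test, |a_{n+1}/a_n| = (3n+1)·(3n+2)·(3n+3)/(n+1)³ · 5 → 135.
Convergence for |z − 5| · 135 < 1, i.e. |z − 5| < 1/135. So R = 1/135.

R = 1/135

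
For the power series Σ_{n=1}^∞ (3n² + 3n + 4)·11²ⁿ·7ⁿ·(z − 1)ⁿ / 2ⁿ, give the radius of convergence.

R = 2/847

By the ratio test, |a_{n+1}/a_n| = [(3(n+1)² + 3(n+1) + 4)/(3n² + 3n + 4)] · 121·7/2 → 847/2.
The series converges when 847/2 · |z − 1| < 1, giving R = 2/847.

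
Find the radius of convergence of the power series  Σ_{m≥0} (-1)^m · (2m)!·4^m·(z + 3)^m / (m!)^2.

Apply the ratio test: |a_{m+1}| / |a_m| = (2m+1)·(2m+2)/(m+1)² · 4, which tends to 16 as m → ∞.
Thus R = 1/(16) = 1/16.

R = 1/16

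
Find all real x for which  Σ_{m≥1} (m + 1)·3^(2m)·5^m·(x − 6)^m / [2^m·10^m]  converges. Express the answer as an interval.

(50/9, 58/9)

Apply the ratio test: |a_{m+1}| / |a_m| = [((m+1) + 1)/(m + 1)] · 9·5/(2·10), which tends to 9/4 as m → ∞.
Thus R = 1/(9/4) = 4/9.
Endpoint x = 58/9: the m-th term does not approach 0; divergence by the term test.
At x = 50/9: the terms do not tend to 0, so the series diverges.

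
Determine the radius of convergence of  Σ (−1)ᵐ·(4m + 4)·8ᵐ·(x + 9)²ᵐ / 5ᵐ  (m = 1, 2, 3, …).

Ratio test: |a_{m+1}/a_m| = [(4(m+1) + 4)/(4m + 4)] · 8/5 → 8/5 as m → ∞.
Writing y = (x + 9)², the series in y has radius 5/8, so |x + 9| < √(5/8) and R = √10/4.

R = √10/4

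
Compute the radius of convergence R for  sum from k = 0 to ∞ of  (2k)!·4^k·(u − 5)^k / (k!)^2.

R = 1/16

By the ratio test, |a_{k+1}/a_k| = (2k+1)·(2k+2)/(k+1)² · 4 → 16.
Thus R = 1/(16) = 1/16.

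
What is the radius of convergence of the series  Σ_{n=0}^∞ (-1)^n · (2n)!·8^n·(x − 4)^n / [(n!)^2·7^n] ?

The ratio of consecutive coefficients is (2n+1)·(2n+2)/(n+1)² · 8/7 → 32/7.
Convergence for |x − 4| · 32/7 < 1, i.e. |x − 4| < 7/32. So R = 7/32.

R = 7/32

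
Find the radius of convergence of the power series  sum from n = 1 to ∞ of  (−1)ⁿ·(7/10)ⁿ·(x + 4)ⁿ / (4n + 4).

Ratio test: |a_{n+1}/a_n| = [(4n + 4)/(4(n+1) + 4)] · 7/10 → 7/10 as n → ∞.
Convergence for |x + 4| · 7/10 < 1, i.e. |x + 4| < 10/7. So R = 10/7.

R = 10/7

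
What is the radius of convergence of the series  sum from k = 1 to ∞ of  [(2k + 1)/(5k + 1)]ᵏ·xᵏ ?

Applying the root test, |a_k|^(1/k) = (2k + 1)/(5k + 1) → 2/5.
Hence the series converges for |x| < 1/(2/5) = 5/2, so the radius of convergence is 5/2.

R = 5/2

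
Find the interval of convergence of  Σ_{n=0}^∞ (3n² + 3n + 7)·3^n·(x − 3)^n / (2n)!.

(−∞, ∞)

By the ratio test, |a_{n+1}/a_n| = (3(n+1)² + 3(n+1) + 7)/(3n² + 3n + 7) · 3 · 1/[(2n+1)·(2n+2)] → 0.
The ratio tends to 0 regardless of x, hence R = ∞.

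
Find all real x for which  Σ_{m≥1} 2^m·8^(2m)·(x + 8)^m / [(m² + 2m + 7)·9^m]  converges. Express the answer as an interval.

[-1033/128, -1015/128]

The ratio of consecutive coefficients is [(m² + 2m + 7)/((m+1)² + 2(m+1) + 7)] · 2·64/9 → 128/9.
The series converges when 128/9 · |x + 8| < 1, giving R = 9/128.
Check x = -1015/128: the terms are on the order of 1/m², so the series converges absolutely by comparison with the p-series (p = 2 > 1).
At x = -1033/128: absolute convergence follows by limit comparison with Σ 1/m².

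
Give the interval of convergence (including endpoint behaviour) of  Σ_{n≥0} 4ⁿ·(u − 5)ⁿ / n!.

The ratio of consecutive coefficients is 4 · 1/(n+1) → 0.
The ratio tends to 0 regardless of u, hence R = ∞.

(−∞, ∞)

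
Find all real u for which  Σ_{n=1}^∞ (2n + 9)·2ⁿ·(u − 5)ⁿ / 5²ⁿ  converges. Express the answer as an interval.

Apply the ratio test: |a_{n+1}| / |a_n| = [(2(n+1) + 9)/(2n + 9)] · 2/25, which tends to 2/25 as n → ∞.
The series converges when 2/25 · |u − 5| < 1, giving R = 25/2.
Endpoint u = 35/2: the terms have absolute value of order n, which does not tend to 0, so the series diverges by the divergence test.
Check u = -15/2: the terms do not tend to 0, so the series diverges.

(-15/2, 35/2)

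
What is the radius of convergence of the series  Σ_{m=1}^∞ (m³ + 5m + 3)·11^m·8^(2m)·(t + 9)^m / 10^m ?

R = 5/352

By the ratio test, |a_{m+1}/a_m| = [((m+1)³ + 5(m+1) + 3)/(m³ + 5m + 3)] · 11·64/10 → 352/5.
Thus R = 1/(352/5) = 5/352.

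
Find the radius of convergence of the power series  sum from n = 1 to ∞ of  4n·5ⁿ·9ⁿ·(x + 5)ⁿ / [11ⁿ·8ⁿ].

Ratio test: |a_{n+1}/a_n| = [4(n+1)/4n] · 5·9/(11·8) → 45/88 as n → ∞.
Thus R = 1/(45/88) = 88/45.

R = 88/45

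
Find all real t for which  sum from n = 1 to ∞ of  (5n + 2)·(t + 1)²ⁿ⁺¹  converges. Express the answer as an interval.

By the ratio test, |a_{n+1}/a_n| = (5(n+1) + 2)/(5n + 2) → 1.
Successive powers of (t + 1) differ by 2, so the series converges when |t + 1|² · 1 < 1, i.e. |t + 1| < √(1) = 1. So R = 1.
Check t = 0: the terms do not tend to 0, so the series diverges.
Endpoint t = -2: the terms do not tend to 0, so the series diverges.

(-2, 0)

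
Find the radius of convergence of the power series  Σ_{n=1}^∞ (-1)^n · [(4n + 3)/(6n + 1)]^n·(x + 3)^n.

Root test: |a_n|^(1/n) = (4n + 3)/(6n + 1) → 2/3.
Hence the series converges for |x + 3| < 1/(2/3) = 3/2, so the radius of convergence is 3/2.

R = 3/2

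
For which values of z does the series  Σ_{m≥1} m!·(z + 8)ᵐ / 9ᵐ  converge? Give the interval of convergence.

Ratio test: |a_{m+1}/a_m| = (m+1) · 1/9 → ∞ as m → ∞.
Since the ratio → ∞, the series diverges for every z ≠ -8, and R = 0.

{-8}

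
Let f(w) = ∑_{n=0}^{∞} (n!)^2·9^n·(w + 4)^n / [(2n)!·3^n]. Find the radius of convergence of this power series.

Apply the ratio test: |a_{n+1}| / |a_n| = (n+1)²/[(2n+1)·(2n+2)] · 9/3, which tends to 3/4 as n → ∞.
Convergence for |w + 4| · 3/4 < 1, i.e. |w + 4| < 4/3. So R = 4/3.

R = 4/3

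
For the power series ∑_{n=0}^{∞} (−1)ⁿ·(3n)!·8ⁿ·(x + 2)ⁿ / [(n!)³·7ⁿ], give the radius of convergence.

Apply the ratio test: |a_{n+1}| / |a_n| = (3n+1)·(3n+2)·(3n+3)/(n+1)³ · 8/7, which tends to 216/7 as n → ∞.
Thus R = 1/(216/7) = 7/216.

R = 7/216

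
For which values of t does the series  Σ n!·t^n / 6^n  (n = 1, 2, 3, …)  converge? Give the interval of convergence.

Apply the ratio test: |a_{n+1}| / |a_n| = (n+1) · 1/6, which tends to ∞ as n → ∞.
Since the ratio → ∞, the series diverges for every t ≠ 0, and R = 0.

{0}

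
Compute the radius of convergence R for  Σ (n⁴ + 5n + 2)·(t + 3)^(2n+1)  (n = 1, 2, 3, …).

By the ratio test, |a_{n+1}/a_n| = ((n+1)⁴ + 5(n+1) + 2)/(n⁴ + 5n + 2) → 1.
Writing y = (t + 3)², the series in y has radius 1, so |t + 3| < √(1) = 1 and R = 1.

R = 1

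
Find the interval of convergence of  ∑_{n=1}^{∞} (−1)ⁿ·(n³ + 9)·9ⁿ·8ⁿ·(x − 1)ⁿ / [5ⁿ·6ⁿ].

The ratio of consecutive coefficients is [((n+1)³ + 9)/(n³ + 9)] · 9·8/(5·6) → 12/5.
Hence the series converges for |x − 1| < 1/(12/5) = 5/12, so the radius of convergence is 5/12.
When x = 17/12, the terms do not tend to 0, so the series diverges.
When x = 7/12, the terms do not tend to 0, so the series diverges.

(7/12, 17/12)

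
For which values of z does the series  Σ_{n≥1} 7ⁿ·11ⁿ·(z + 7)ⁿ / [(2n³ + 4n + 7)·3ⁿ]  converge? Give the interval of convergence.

By the ratio test, |a_{n+1}/a_n| = [(2n³ + 4n + 7)/(2(n+1)³ + 4(n+1) + 7)] · 7·11/3 → 77/3.
Convergence for |z + 7| · 77/3 < 1, i.e. |z + 7| < 3/77. So R = 3/77.
When z = -536/77, the terms are on the order of 1/n³, so the series converges absolutely by comparison with the p-series (p = 3 > 1).
At z = -542/77: the series is dominated by a constant times Σ 1/n³, which converges (p = 3 > 1).

[-542/77, -536/77]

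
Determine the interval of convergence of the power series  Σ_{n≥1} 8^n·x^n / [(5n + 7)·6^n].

[-3/4, 3/4)

Apply the ratio test: |a_{n+1}| / |a_n| = [(5n + 7)/(5(n+1) + 7)] · 8/6, which tends to 4/3 as n → ∞.
Hence the series converges for |x| < 1/(4/3) = 3/4, so the radius of convergence is 3/4.
When x = 3/4, the terms are asymptotic to a nonzero constant times 1/n, so the series diverges by limit comparison with Σ 1/n.
Check x = -3/4: convergence follows from the alternating series test (terms decrease monotonically to 0).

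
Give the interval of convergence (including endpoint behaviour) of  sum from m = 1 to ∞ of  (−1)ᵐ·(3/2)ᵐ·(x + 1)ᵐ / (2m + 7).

(-5/3, -1/3]

Ratio test: |a_{m+1}/a_m| = [(2m + 7)/(2(m+1) + 7)] · 3/2 → 3/2 as m → ∞.
Thus R = 1/(3/2) = 2/3.
Check x = -1/3: convergence follows from the alternating series test (terms decrease monotonically to 0).
When x = -5/3, the terms behave like c/m; limit comparison with the harmonic series gives divergence.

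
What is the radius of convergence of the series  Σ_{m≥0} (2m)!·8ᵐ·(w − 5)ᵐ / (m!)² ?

By the ratio test, |a_{m+1}/a_m| = (2m+1)·(2m+2)/(m+1)² · 8 → 32.
The series converges when 32 · |w − 5| < 1, giving R = 1/32.

R = 1/32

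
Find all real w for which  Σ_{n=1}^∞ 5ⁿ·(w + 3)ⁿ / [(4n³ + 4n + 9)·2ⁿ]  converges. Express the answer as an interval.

[-17/5, -13/5]

Apply the ratio test: |a_{n+1}| / |a_n| = [(4n³ + 4n + 9)/(4(n+1)³ + 4(n+1) + 9)] · 5/2, which tends to 5/2 as n → ∞.
Hence the series converges for |w + 3| < 1/(5/2) = 2/5, so the radius of convergence is 2/5.
Endpoint w = -13/5: the series is dominated by a constant times Σ 1/n³, which converges (p = 3 > 1).
Endpoint w = -17/5: the terms are on the order of 1/n³, so the series converges absolutely by comparison with the p-series (p = 3 > 1).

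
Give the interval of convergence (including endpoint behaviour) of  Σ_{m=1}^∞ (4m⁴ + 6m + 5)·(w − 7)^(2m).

By the ratio test, |a_{m+1}/a_m| = (4(m+1)⁴ + 6(m+1) + 5)/(4m⁴ + 6m + 5) → 1.
Successive powers of (w − 7) differ by 2, so the series converges when |w − 7|² · 1 < 1, i.e. |w − 7| < √(1) = 1. So R = 1.
Check w = 8: the m-th term does not approach 0; divergence by the term test.
When w = 6, the terms do not tend to 0, so the series diverges.

(6, 8)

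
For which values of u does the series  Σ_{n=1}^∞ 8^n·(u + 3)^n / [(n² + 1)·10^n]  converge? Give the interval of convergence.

[-17/4, -7/4]

Apply the ratio test: |a_{n+1}| / |a_n| = [(n² + 1)/((n+1)² + 1)] · 8/10, which tends to 4/5 as n → ∞.
Thus R = 1/(4/5) = 5/4.
Check u = -7/4: the series is dominated by a constant times Σ 1/n², which converges (p = 2 > 1).
When u = -17/4, the terms are on the order of 1/n², so the series converges absolutely by comparison with the p-series (p = 2 > 1).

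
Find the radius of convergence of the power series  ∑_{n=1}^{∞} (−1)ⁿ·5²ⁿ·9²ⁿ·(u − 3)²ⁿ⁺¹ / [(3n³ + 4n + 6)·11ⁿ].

R = √11/45

The ratio of consecutive coefficients is [(3n³ + 4n + 6)/(3(n+1)³ + 4(n+1) + 6)] · 25·81/11 → 2025/11.
Writing y = (u − 3)², the series in y has radius 11/2025, so |u − 3| < √(11/2025) and R = √11/45.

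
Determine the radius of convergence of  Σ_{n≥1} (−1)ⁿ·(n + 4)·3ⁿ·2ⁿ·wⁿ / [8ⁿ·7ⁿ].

R = 28/3

The ratio of consecutive coefficients is [((n+1) + 4)/(n + 4)] · 3·2/(8·7) → 3/28.
Convergence for |w| · 3/28 < 1, i.e. |w| < 28/3. So R = 28/3.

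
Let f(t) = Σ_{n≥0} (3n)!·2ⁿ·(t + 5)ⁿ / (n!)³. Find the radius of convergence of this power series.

R = 1/54

Apply the ratio test: |a_{n+1}| / |a_n| = (3n+1)·(3n+2)·(3n+3)/(n+1)³ · 2, which tends to 54 as n → ∞.
Convergence for |t + 5| · 54 < 1, i.e. |t + 5| < 1/54. So R = 1/54.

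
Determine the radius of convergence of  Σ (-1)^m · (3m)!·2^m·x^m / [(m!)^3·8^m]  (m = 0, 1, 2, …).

The ratio of consecutive coefficients is (3m+1)·(3m+2)·(3m+3)/(m+1)³ · 2/8 → 27/4.
The series converges when 27/4 · |x| < 1, giving R = 4/27.

R = 4/27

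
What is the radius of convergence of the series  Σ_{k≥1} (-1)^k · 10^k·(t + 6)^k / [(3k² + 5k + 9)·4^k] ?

By the ratio test, |a_{k+1}/a_k| = [(3k² + 5k + 9)/(3(k+1)² + 5(k+1) + 9)] · 10/4 → 5/2.
Hence the series converges for |t + 6| < 1/(5/2) = 2/5, so the radius of convergence is 2/5.

R = 2/5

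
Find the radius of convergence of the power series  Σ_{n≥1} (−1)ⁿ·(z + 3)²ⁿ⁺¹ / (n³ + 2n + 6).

The ratio of consecutive coefficients is (n³ + 2n + 6)/((n+1)³ + 2(n+1) + 6) → 1.
Successive powers of (z + 3) differ by 2, so the series converges when |z + 3|² · 1 < 1, i.e. |z + 3| < √(1) = 1. So R = 1.

R = 1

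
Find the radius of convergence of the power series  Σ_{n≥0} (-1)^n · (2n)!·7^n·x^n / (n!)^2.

Apply the ratio test: |a_{n+1}| / |a_n| = (2n+1)·(2n+2)/(n+1)² · 7, which tends to 28 as n → ∞.
Convergence for |x| · 28 < 1, i.e. |x| < 1/28. So R = 1/28.

R = 1/28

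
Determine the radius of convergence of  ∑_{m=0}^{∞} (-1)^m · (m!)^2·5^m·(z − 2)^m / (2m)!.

R = 4/5

The ratio of consecutive coefficients is (m+1)²/[(2m+1)·(2m+2)] · 5 → 5/4.
Hence the series converges for |z − 2| < 1/(5/4) = 4/5, so the radius of convergence is 4/5.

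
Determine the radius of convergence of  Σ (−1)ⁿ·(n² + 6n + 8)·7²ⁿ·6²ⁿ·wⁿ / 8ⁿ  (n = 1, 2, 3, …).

Apply the ratio test: |a_{n+1}| / |a_n| = [((n+1)² + 6(n+1) + 8)/(n² + 6n + 8)] · 49·36/8, which tends to 441/2 as n → ∞.
The series converges when 441/2 · |w| < 1, giving R = 2/441.

R = 2/441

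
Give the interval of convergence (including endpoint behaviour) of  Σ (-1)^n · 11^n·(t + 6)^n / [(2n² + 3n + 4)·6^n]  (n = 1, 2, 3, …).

[-72/11, -60/11]

Ratio test: |a_{n+1}/a_n| = [(2n² + 3n + 4)/(2(n+1)² + 3(n+1) + 4)] · 11/6 → 11/6 as n → ∞.
Hence the series converges for |t + 6| < 1/(11/6) = 6/11, so the radius of convergence is 6/11.
Endpoint t = -60/11: the series is dominated by a constant times Σ 1/n², which converges (p = 2 > 1).
Endpoint t = -72/11: absolute convergence follows by limit comparison with Σ 1/n².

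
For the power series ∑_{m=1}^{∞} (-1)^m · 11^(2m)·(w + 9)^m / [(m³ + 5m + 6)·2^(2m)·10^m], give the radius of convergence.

R = 40/121

Ratio test: |a_{m+1}/a_m| = [(m³ + 5m + 6)/((m+1)³ + 5(m+1) + 6)] · 121/(4·10) → 121/40 as m → ∞.
Hence the series converges for |w + 9| < 1/(121/40) = 40/121, so the radius of convergence is 40/121.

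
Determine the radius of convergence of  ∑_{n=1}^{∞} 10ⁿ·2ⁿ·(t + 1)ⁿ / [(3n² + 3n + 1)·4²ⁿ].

R = 4/5

By the ratio test, |a_{n+1}/a_n| = [(3n² + 3n + 1)/(3(n+1)² + 3(n+1) + 1)] · 10·2/16 → 5/4.
Convergence for |t + 1| · 5/4 < 1, i.e. |t + 1| < 4/5. So R = 4/5.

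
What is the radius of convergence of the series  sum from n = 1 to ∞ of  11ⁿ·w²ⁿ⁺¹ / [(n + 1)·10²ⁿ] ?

R = 10√11/11

By the ratio test, |a_{n+1}/a_n| = [(n + 1)/((n+1) + 1)] · 11/100 → 11/100.
Since the exponent of w increases by 2 each term, convergence requires |w|² < 100/11, hence R = 10√11/11.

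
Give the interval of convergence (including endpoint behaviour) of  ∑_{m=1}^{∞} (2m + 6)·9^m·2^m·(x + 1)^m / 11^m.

The ratio of consecutive coefficients is [(2(m+1) + 6)/(2m + 6)] · 9·2/11 → 18/11.
Thus R = 1/(18/11) = 11/18.
At x = -7/18: the terms have absolute value of order m, which does not tend to 0, so the series diverges by the divergence test.
Endpoint x = -29/18: the terms do not tend to 0, so the series diverges.

(-29/18, -7/18)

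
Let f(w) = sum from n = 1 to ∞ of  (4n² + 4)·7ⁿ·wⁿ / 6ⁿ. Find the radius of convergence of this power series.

R = 6/7

Apply the ratio test: |a_{n+1}| / |a_n| = [(4(n+1)² + 4)/(4n² + 4)] · 7/6, which tends to 7/6 as n → ∞.
Hence the series converges for |w| < 1/(7/6) = 6/7, so the radius of convergence is 6/7.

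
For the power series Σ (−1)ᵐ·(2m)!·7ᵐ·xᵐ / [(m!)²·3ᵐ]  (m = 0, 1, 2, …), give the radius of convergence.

By the ratio test, |a_{m+1}/a_m| = (2m+1)·(2m+2)/(m+1)² · 7/3 → 28/3.
The series converges when 28/3 · |x| < 1, giving R = 3/28.

R = 3/28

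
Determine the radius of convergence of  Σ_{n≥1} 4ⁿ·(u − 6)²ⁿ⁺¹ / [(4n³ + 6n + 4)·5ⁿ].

Apply the ratio test: |a_{n+1}| / |a_n| = [(4n³ + 6n + 4)/(4(n+1)³ + 6(n+1) + 4)] · 4/5, which tends to 4/5 as n → ∞.
Since the exponent of (u − 6) increases by 2 each term, convergence requires |u − 6|² < 5/4, hence R = √5/2.

R = √5/2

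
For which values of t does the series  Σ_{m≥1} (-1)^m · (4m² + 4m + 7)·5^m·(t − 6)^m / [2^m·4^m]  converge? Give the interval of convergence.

(22/5, 38/5)

Ratio test: |a_{m+1}/a_m| = [(4(m+1)² + 4(m+1) + 7)/(4m² + 4m + 7)] · 5/(2·4) → 5/8 as m → ∞.
Convergence for |t − 6| · 5/8 < 1, i.e. |t − 6| < 8/5. So R = 8/5.
Endpoint t = 38/5: the terms have absolute value of order m², which does not tend to 0, so the series diverges by the divergence test.
At t = 22/5: the terms do not tend to 0, so the series diverges.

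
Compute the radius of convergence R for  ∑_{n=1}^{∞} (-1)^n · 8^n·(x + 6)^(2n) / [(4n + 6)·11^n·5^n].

Apply the ratio test: |a_{n+1}| / |a_n| = [(4n + 6)/(4(n+1) + 6)] · 8/(11·5), which tends to 8/55 as n → ∞.
Successive powers of (x + 6) differ by 2, so the series converges when |x + 6|² · 8/55 < 1, i.e. |x + 6| < √(55/8). So R = √110/4.

R = √110/4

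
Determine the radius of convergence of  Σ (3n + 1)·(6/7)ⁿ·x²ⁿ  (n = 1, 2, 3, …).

The ratio of consecutive coefficients is [(3(n+1) + 1)/(3n + 1)] · 6/7 → 6/7.
Since the exponent of x increases by 2 each term, convergence requires |x|² < 7/6, hence R = √42/6.

R = √42/6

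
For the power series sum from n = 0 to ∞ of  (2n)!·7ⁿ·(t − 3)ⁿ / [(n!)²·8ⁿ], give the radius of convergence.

R = 2/7

Apply the ratio test: |a_{n+1}| / |a_n| = (2n+1)·(2n+2)/(n+1)² · 7/8, which tends to 7/2 as n → ∞.
The series converges when 7/2 · |t − 3| < 1, giving R = 2/7.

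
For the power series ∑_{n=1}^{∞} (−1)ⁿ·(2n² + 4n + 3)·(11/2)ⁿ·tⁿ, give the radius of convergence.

The ratio of consecutive coefficients is [(2(n+1)² + 4(n+1) + 3)/(2n² + 4n + 3)] · 11/2 → 11/2.
Convergence for |t| · 11/2 < 1, i.e. |t| < 2/11. So R = 2/11.

R = 2/11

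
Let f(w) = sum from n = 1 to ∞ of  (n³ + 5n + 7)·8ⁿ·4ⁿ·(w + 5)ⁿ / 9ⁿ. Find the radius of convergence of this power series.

By the ratio test, |a_{n+1}/a_n| = [((n+1)³ + 5(n+1) + 7)/(n³ + 5n + 7)] · 8·4/9 → 32/9.
The series converges when 32/9 · |w + 5| < 1, giving R = 9/32.

R = 9/32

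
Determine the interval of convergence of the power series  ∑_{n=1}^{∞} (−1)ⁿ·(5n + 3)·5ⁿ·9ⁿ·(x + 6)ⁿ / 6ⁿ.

Ratio test: |a_{n+1}/a_n| = [(5(n+1) + 3)/(5n + 3)] · 5·9/6 → 15/2 as n → ∞.
Thus R = 1/(15/2) = 2/15.
Endpoint x = -88/15: the terms have absolute value of order n, which does not tend to 0, so the series diverges by the divergence test.
Endpoint x = -92/15: the n-th term does not approach 0; divergence by the term test.

(-92/15, -88/15)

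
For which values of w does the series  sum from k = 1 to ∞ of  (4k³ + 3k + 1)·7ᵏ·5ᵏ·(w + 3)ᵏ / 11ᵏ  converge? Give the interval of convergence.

Ratio test: |a_{k+1}/a_k| = [(4(k+1)³ + 3(k+1) + 1)/(4k³ + 3k + 1)] · 7·5/11 → 35/11 as k → ∞.
Hence the series converges for |w + 3| < 1/(35/11) = 11/35, so the radius of convergence is 11/35.
Endpoint w = -94/35: the k-th term does not approach 0; divergence by the term test.
Endpoint w = -116/35: the terms do not tend to 0, so the series diverges.

(-116/35, -94/35)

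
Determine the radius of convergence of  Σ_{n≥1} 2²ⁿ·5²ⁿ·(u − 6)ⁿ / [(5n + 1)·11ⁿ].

Apply the ratio test: |a_{n+1}| / |a_n| = [(5n + 1)/(5(n+1) + 1)] · 4·25/11, which tends to 100/11 as n → ∞.
The series converges when 100/11 · |u − 6| < 1, giving R = 11/100.

R = 11/100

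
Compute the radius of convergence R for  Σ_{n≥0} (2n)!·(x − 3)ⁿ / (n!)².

R = 1/4

The ratio of consecutive coefficients is (2n+1)·(2n+2)/(n+1)² → 4.
Hence the series converges for |x − 3| < 1/(4) = 1/4, so the radius of convergence is 1/4.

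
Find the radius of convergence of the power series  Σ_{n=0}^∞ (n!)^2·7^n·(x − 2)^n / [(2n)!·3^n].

Ratio test: |a_{n+1}/a_n| = (n+1)²/[(2n+1)·(2n+2)] · 7/3 → 7/12 as n → ∞.
The series converges when 7/12 · |x − 2| < 1, giving R = 12/7.

R = 12/7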